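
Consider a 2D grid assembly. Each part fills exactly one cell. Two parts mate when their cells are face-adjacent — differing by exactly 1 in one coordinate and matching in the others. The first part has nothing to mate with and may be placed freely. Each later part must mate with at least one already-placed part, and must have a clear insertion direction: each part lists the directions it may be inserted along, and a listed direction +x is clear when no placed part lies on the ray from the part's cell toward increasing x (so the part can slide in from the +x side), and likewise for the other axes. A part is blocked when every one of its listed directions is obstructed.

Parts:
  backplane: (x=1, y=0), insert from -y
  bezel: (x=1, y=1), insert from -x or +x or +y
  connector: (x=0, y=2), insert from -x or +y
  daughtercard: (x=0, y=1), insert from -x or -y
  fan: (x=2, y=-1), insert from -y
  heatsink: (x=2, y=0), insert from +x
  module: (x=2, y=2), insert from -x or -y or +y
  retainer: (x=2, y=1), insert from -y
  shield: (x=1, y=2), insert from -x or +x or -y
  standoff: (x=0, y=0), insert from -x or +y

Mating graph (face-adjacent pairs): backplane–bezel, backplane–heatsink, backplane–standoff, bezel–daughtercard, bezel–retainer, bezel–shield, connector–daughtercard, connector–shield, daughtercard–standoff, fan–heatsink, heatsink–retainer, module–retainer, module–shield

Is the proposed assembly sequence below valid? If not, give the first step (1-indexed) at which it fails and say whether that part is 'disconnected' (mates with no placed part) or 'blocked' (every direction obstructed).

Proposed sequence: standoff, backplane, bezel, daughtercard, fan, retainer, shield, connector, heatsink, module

Invalid at step 5 (disconnected)

1. standoff@(0, 0) [-x clear] — {standoff}
2. backplane@(1, 0) [-y clear] — {backplane, standoff}
3. bezel@(1, 1) [-x clear] — {backplane, bezel, standoff}
4. daughtercard@(0, 1) [-x clear] — {backplane, bezel, daughtercard, standoff}
5. fan@(2, -1) — no placed neighbour ⇒ disconnected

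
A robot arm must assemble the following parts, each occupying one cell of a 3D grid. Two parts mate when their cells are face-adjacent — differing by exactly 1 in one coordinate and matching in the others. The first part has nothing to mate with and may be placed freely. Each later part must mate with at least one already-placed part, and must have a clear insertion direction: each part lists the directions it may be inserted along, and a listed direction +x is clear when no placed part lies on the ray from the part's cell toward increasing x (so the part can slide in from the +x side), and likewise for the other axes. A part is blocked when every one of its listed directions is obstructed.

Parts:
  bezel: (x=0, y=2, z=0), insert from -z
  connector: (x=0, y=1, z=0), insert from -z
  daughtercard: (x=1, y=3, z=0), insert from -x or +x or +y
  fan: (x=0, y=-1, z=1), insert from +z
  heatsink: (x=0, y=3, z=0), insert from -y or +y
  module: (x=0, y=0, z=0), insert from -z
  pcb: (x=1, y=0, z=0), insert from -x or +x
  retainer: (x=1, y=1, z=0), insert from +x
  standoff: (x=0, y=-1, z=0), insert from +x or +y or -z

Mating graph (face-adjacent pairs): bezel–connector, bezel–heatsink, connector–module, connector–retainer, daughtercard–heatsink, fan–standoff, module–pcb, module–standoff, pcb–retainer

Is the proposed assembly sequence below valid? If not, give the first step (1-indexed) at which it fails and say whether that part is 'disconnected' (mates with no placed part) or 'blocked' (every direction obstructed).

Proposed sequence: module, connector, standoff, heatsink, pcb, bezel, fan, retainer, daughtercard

Invalid at step 4 (disconnected)

1. module@(0, 0, 0) [-z clear] — {module}
2. connector@(0, 1, 0) [-z clear] — {connector, module}
3. standoff@(0, -1, 0) [+x clear] — {connector, module, standoff}
4. heatsink@(0, 3, 0) — no placed neighbour ⇒ disconnected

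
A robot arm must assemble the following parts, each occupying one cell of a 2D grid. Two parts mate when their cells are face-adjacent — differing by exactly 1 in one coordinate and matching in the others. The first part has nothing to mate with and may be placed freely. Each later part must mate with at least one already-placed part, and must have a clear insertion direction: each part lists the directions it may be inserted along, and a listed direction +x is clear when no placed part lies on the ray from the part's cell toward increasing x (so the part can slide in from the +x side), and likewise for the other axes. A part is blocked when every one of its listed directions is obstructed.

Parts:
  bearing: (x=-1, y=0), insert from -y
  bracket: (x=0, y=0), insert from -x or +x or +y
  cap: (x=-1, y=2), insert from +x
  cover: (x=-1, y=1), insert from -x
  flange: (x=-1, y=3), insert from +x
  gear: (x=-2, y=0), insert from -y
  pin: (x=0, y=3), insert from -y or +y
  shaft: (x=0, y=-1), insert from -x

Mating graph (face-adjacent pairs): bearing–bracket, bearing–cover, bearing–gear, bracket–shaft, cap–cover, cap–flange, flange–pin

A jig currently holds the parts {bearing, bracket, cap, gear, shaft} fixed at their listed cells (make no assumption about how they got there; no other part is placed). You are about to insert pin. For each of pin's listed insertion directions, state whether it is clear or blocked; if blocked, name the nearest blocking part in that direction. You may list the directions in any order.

-y: nearest on ray is bracket@(0, 0) ⇒ blocked
+y: ray from pin(0, 3) has no placed part ⇒ clear

+y: clear; -y: blocked by bracket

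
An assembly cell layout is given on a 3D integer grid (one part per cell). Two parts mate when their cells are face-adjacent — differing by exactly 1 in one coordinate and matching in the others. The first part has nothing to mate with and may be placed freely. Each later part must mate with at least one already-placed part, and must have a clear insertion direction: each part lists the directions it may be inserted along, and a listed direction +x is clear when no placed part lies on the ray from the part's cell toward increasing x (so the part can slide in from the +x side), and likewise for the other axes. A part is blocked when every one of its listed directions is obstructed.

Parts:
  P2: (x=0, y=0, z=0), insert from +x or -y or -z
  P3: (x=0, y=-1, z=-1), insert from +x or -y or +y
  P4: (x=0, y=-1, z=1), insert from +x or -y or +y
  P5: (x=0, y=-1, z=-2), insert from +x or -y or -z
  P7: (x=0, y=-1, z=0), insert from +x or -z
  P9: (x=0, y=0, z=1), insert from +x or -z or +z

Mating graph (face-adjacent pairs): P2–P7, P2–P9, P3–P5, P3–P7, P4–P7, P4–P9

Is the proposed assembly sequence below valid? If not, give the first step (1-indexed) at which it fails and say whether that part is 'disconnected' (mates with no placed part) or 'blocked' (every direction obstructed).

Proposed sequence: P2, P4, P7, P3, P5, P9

Invalid at step 2 (disconnected)

1. P2@(0, 0, 0) [+x clear] — {P2}
2. P4@(0, -1, 1) — no placed neighbour ⇒ disconnected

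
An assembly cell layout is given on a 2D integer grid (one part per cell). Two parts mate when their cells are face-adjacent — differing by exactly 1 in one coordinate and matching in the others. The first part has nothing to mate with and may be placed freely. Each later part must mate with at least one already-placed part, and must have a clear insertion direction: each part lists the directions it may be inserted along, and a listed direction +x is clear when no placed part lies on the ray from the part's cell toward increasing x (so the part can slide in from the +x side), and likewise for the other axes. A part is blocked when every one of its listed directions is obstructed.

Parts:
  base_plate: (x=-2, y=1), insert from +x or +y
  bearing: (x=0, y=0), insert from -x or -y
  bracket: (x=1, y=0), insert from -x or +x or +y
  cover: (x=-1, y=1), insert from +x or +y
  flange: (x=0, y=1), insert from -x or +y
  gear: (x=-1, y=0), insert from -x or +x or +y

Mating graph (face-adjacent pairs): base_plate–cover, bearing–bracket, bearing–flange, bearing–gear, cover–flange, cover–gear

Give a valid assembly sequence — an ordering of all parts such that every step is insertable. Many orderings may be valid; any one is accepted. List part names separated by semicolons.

1. bracket@(1, 0) [-x clear] — {bracket}
2. bearing@(0, 0) [-x clear] — {bearing, bracket}
3. flange@(0, 1) [-x clear] — {bearing, bracket, flange}
4. cover@(-1, 1) [+y clear] — {bearing, bracket, cover, flange}
5. gear@(-1, 0) [-x clear] — {bearing, bracket, cover, flange, gear}
6. base_plate@(-2, 1) [+y clear] — {base_plate, bearing, bracket, cover, flange, gear}

bracket; bearing; flange; cover; gear; base_plate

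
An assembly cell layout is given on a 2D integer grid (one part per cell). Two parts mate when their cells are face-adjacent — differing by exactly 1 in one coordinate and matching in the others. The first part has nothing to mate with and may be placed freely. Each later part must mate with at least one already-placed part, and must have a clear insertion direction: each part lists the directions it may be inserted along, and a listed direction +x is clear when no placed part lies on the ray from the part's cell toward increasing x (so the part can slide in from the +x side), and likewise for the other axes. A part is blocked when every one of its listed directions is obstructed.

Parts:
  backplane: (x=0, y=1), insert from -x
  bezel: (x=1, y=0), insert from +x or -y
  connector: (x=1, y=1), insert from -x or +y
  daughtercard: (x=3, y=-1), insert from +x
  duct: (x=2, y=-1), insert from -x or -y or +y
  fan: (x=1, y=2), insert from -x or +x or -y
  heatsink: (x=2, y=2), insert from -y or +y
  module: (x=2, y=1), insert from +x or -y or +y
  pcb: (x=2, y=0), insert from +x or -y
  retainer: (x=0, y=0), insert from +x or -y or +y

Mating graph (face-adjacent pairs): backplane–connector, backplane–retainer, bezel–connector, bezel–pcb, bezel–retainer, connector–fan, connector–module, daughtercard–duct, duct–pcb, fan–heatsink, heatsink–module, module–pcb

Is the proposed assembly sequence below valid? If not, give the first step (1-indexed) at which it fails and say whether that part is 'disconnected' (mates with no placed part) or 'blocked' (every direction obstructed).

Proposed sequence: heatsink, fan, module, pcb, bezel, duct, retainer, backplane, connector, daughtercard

Invalid at step 9 (blocked)

1. heatsink@(2, 2) [-y clear] — {heatsink}
2. fan@(1, 2) [-x clear] — {fan, heatsink}
3. module@(2, 1) [+x clear] — {fan, heatsink, module}
4. pcb@(2, 0) [+x clear] — {fan, heatsink, module, pcb}
5. bezel@(1, 0) [-y clear] — {bezel, fan, heatsink, module, pcb}
6. duct@(2, -1) [-x clear] — {bezel, duct, fan, heatsink, module, pcb}
7. retainer@(0, 0) [-y clear] — {bezel, duct, fan, heatsink, module, pcb, retainer}
8. backplane@(0, 1) [-x clear] — {backplane, bezel, duct, fan, heatsink, module, pcb, retainer}
9. connector@(1, 1) — -x/+y all obstructed ⇒ blocked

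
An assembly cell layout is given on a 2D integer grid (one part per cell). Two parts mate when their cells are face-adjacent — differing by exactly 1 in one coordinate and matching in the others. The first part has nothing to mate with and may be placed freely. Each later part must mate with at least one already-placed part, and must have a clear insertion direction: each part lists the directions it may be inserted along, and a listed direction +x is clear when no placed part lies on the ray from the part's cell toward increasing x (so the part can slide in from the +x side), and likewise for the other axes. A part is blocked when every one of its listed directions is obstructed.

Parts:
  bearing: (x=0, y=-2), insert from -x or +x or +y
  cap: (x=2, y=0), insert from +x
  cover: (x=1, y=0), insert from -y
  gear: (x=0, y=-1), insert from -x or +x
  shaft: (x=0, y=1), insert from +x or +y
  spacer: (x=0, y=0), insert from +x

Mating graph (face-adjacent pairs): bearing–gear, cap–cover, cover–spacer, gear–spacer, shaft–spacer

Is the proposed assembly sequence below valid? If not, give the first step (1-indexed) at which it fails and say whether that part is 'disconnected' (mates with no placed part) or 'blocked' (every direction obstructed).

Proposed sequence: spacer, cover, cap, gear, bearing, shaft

Valid

1. spacer@(0, 0) [+x clear] — {spacer}
2. cover@(1, 0) [-y clear] — {cover, spacer}
3. cap@(2, 0) [+x clear] — {cap, cover, spacer}
4. gear@(0, -1) [-x clear] — {cap, cover, gear, spacer}
5. bearing@(0, -2) [-x clear] — {bearing, cap, cover, gear, spacer}
6. shaft@(0, 1) [+x clear] — {bearing, cap, cover, gear, shaft, spacer}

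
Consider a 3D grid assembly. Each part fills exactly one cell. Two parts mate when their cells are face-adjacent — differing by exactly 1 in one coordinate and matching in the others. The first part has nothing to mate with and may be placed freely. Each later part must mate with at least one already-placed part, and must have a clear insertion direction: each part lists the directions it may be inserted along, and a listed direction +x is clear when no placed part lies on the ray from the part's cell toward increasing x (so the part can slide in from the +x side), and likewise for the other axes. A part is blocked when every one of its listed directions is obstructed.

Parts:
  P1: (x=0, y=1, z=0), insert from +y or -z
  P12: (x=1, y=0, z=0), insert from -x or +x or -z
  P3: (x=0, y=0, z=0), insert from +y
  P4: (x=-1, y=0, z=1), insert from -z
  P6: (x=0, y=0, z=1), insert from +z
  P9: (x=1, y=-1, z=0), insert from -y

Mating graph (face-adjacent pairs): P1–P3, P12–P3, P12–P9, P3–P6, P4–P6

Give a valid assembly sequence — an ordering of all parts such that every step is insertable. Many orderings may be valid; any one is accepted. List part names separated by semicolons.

P6; P3; P4; P1; P12; P9

1. P6@(0, 0, 1) [+z clear] — {P6}
2. P3@(0, 0, 0) [+y clear] — {P3, P6}
3. P4@(-1, 0, 1) [-z clear] — {P3, P4, P6}
4. P1@(0, 1, 0) [+y clear] — {P1, P3, P4, P6}
5. P12@(1, 0, 0) [+x clear] — {P1, P12, P3, P4, P6}
6. P9@(1, -1, 0) [-y clear] — {P1, P12, P3, P4, P6, P9}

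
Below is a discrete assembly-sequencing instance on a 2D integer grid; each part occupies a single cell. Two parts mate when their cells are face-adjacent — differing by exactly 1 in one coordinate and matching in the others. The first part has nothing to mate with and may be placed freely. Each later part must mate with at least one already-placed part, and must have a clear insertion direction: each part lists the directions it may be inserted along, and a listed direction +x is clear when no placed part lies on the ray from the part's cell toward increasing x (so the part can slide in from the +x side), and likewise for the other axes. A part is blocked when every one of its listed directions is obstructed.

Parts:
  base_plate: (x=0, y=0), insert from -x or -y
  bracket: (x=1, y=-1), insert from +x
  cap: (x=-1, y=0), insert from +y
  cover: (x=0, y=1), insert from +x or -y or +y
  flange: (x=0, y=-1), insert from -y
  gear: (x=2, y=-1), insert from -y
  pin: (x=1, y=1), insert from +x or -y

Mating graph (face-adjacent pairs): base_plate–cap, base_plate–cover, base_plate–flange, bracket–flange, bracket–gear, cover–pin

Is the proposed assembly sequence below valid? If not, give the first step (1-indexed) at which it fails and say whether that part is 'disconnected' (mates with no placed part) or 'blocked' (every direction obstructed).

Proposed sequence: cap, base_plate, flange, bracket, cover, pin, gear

Valid

1. cap@(-1, 0) [+y clear] — {cap}
2. base_plate@(0, 0) [-y clear] — {base_plate, cap}
3. flange@(0, -1) [-y clear] — {base_plate, cap, flange}
4. bracket@(1, -1) [+x clear] — {base_plate, bracket, cap, flange}
5. cover@(0, 1) [+x clear] — {base_plate, bracket, cap, cover, flange}
6. pin@(1, 1) [+x clear] — {base_plate, bracket, cap, cover, flange, pin}
7. gear@(2, -1) [-y clear] — {base_plate, bracket, cap, cover, flange, gear, pin}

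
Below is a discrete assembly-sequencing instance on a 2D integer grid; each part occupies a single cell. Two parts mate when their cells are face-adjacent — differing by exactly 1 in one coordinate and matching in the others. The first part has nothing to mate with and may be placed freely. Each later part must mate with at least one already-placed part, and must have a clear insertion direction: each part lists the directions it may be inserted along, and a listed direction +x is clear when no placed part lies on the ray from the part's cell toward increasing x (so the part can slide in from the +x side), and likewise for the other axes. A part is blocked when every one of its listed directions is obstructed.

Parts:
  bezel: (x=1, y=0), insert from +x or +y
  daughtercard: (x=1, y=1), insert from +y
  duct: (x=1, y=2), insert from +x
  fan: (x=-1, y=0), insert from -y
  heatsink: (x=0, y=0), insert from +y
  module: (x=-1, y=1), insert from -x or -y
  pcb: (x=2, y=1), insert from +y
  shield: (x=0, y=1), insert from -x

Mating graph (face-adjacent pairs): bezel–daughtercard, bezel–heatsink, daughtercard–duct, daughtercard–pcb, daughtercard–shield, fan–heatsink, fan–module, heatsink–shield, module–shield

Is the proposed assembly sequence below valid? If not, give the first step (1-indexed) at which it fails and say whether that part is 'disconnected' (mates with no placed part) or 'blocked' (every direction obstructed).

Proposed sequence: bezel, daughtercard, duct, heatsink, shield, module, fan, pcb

1. bezel@(1, 0) [+x clear] — {bezel}
2. daughtercard@(1, 1) [+y clear] — {bezel, daughtercard}
3. duct@(1, 2) [+x clear] — {bezel, daughtercard, duct}
4. heatsink@(0, 0) [+y clear] — {bezel, daughtercard, duct, heatsink}
5. shield@(0, 1) [-x clear] — {bezel, daughtercard, duct, heatsink, shield}
6. module@(-1, 1) [-x clear] — {bezel, daughtercard, duct, heatsink, module, shield}
7. fan@(-1, 0) [-y clear] — {bezel, daughtercard, duct, fan, heatsink, module, shield}
8. pcb@(2, 1) [+y clear] — {bezel, daughtercard, duct, fan, heatsink, module, pcb, shield}

Valid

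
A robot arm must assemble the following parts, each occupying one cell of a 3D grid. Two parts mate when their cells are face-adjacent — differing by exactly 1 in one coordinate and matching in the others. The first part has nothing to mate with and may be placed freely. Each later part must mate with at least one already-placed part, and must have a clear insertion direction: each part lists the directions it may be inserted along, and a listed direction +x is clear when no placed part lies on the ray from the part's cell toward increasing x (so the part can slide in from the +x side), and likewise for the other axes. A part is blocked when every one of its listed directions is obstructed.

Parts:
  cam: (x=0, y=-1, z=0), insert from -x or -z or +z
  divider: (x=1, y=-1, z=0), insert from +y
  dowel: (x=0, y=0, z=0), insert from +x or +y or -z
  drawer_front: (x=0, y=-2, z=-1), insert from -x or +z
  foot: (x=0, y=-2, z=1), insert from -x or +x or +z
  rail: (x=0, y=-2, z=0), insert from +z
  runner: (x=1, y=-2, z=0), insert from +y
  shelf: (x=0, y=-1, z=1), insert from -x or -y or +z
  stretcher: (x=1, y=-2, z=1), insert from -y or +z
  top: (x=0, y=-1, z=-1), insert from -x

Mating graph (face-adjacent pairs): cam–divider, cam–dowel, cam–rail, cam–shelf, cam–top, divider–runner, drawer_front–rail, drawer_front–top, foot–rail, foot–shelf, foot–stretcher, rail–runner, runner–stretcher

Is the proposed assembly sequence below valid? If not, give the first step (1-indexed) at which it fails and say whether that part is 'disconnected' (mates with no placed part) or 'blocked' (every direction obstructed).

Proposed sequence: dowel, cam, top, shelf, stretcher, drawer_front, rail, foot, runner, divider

Invalid at step 5 (disconnected)

1. dowel@(0, 0, 0) [+x clear] — {dowel}
2. cam@(0, -1, 0) [-x clear] — {cam, dowel}
3. top@(0, -1, -1) [-x clear] — {cam, dowel, top}
4. shelf@(0, -1, 1) [-x clear] — {cam, dowel, shelf, top}
5. stretcher@(1, -2, 1) — no placed neighbour ⇒ disconnected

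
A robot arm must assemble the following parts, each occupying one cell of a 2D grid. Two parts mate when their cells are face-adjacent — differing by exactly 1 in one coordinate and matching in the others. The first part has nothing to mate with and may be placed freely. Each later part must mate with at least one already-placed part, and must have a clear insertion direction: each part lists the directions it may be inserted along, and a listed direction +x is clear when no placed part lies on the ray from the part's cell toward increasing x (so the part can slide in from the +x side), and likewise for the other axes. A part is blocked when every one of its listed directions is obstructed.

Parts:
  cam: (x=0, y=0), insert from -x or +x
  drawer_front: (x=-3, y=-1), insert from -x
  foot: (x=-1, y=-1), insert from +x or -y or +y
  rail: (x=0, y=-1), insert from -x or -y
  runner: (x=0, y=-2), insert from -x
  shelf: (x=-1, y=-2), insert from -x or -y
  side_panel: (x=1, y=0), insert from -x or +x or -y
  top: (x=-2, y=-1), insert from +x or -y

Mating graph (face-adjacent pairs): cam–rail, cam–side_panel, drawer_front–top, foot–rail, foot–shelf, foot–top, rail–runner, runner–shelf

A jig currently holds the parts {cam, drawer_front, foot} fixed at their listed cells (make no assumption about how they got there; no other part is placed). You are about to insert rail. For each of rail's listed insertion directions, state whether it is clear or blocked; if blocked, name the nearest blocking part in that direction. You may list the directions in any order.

-x: blocked by foot; -y: clear

-x: nearest on ray is foot@(-1, -1) ⇒ blocked
-y: ray from rail(0, -1) has no placed part ⇒ clear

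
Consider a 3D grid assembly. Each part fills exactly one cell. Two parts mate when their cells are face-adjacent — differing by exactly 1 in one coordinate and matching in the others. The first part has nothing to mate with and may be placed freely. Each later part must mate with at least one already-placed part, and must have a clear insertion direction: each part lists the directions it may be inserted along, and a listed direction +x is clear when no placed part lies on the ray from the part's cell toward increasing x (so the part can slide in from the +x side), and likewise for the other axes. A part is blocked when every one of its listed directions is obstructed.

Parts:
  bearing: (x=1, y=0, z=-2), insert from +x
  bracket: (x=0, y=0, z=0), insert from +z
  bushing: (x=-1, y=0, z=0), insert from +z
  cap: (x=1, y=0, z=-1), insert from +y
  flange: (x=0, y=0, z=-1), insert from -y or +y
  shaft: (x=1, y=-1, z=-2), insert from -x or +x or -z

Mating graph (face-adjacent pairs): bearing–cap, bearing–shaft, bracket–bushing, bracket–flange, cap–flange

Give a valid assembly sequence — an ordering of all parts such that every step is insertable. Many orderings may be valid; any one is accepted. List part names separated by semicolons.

1. bushing@(-1, 0, 0) [+z clear] — {bushing}
2. bracket@(0, 0, 0) [+z clear] — {bracket, bushing}
3. flange@(0, 0, -1) [-y clear] — {bracket, bushing, flange}
4. cap@(1, 0, -1) [+y clear] — {bracket, bushing, cap, flange}
5. bearing@(1, 0, -2) [+x clear] — {bearing, bracket, bushing, cap, flange}
6. shaft@(1, -1, -2) [-x clear] — {bearing, bracket, bushing, cap, flange, shaft}

bushing; bracket; flange; cap; bearing; shaft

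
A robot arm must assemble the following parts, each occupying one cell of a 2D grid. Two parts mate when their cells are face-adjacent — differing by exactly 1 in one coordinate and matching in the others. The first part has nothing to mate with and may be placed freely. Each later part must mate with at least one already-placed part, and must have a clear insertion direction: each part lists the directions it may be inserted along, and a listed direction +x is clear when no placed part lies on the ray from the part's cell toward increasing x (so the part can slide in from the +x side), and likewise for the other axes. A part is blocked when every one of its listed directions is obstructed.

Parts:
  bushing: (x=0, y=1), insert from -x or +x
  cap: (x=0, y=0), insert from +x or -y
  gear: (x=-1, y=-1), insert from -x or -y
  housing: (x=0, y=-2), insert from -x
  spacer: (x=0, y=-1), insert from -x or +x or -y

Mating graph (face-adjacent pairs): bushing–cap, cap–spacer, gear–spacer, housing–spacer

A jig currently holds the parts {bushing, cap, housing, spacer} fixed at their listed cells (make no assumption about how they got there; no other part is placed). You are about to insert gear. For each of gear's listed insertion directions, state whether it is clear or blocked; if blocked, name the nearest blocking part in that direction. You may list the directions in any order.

-x: ray from gear(-1, -1) has no placed part ⇒ clear
-y: ray from gear(-1, -1) has no placed part ⇒ clear

-x: clear; -y: clear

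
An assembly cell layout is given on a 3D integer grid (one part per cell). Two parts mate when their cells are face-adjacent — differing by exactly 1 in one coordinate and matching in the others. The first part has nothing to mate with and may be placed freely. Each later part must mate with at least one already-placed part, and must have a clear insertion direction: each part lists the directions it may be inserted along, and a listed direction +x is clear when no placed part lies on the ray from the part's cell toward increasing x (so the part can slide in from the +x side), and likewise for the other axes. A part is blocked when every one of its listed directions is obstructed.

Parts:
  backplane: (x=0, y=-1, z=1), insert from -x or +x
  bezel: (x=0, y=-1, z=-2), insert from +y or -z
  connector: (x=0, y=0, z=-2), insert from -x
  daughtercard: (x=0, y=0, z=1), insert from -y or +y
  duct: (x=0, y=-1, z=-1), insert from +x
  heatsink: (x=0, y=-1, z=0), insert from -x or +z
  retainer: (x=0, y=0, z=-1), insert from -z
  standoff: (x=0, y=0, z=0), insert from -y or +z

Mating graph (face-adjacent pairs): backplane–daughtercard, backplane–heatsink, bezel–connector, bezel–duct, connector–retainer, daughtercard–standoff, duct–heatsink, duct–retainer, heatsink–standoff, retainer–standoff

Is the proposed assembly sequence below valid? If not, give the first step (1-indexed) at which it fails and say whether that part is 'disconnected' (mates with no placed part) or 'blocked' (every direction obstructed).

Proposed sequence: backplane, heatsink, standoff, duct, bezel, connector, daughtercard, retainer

1. backplane@(0, -1, 1) [-x clear] — {backplane}
2. heatsink@(0, -1, 0) [-x clear] — {backplane, heatsink}
3. standoff@(0, 0, 0) [+z clear] — {backplane, heatsink, standoff}
4. duct@(0, -1, -1) [+x clear] — {backplane, duct, heatsink, standoff}
5. bezel@(0, -1, -2) [+y clear] — {backplane, bezel, duct, heatsink, standoff}
6. connector@(0, 0, -2) [-x clear] — {backplane, bezel, connector, duct, heatsink, standoff}
7. daughtercard@(0, 0, 1) [+y clear] — {backplane, bezel, connector, daughtercard, duct, heatsink, standoff}
8. retainer@(0, 0, -1) — -z all obstructed ⇒ blocked

Invalid at step 8 (blocked)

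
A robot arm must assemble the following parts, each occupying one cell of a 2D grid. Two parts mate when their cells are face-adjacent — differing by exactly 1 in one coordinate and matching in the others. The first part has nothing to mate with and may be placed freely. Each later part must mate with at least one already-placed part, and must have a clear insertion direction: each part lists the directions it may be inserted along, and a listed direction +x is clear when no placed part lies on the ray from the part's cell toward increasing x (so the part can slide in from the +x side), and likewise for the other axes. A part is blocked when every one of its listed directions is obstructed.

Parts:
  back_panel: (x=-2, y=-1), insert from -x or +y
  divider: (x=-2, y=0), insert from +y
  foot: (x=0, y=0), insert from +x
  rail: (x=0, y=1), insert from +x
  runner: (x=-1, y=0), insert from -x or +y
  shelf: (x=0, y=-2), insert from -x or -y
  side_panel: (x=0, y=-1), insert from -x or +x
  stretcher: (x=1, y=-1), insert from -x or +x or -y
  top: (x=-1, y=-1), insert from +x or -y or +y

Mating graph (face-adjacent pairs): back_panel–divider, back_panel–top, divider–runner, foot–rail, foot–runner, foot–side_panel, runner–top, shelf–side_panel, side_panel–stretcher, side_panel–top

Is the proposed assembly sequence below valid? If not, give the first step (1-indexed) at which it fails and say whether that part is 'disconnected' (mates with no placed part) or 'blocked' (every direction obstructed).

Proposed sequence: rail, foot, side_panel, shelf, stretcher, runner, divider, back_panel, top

Valid

1. rail@(0, 1) [+x clear] — {rail}
2. foot@(0, 0) [+x clear] — {foot, rail}
3. side_panel@(0, -1) [-x clear] — {foot, rail, side_panel}
4. shelf@(0, -2) [-x clear] — {foot, rail, shelf, side_panel}
5. stretcher@(1, -1) [+x clear] — {foot, rail, shelf, side_panel, stretcher}
6. runner@(-1, 0) [-x clear] — {foot, rail, runner, shelf, side_panel, stretcher}
7. divider@(-2, 0) [+y clear] — {divider, foot, rail, runner, shelf, side_panel, stretcher}
8. back_panel@(-2, -1) [-x clear] — {back_panel, divider, foot, rail, runner, shelf, side_panel, stretcher}
9. top@(-1, -1) [-y clear] — {back_panel, divider, foot, rail, runner, shelf, side_panel, stretcher, top}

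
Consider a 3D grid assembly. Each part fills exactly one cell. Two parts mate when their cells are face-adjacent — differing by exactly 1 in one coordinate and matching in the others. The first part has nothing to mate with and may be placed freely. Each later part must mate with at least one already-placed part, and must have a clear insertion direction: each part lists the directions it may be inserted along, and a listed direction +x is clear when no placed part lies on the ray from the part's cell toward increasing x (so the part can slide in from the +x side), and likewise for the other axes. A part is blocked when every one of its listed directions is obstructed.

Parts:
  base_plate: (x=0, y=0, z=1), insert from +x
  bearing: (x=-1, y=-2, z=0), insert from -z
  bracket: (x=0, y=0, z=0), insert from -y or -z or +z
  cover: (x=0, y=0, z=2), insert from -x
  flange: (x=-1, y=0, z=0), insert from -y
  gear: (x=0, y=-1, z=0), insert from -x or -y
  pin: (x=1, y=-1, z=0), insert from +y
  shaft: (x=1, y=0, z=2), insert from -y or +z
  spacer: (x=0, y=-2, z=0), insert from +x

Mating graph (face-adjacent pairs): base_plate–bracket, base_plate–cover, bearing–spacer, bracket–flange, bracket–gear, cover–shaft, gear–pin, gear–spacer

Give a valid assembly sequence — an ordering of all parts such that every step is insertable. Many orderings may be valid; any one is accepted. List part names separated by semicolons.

1. flange@(-1, 0, 0) [-y clear] — {flange}
2. bracket@(0, 0, 0) [-y clear] — {bracket, flange}
3. base_plate@(0, 0, 1) [+x clear] — {base_plate, bracket, flange}
4. cover@(0, 0, 2) [-x clear] — {base_plate, bracket, cover, flange}
5. shaft@(1, 0, 2) [-y clear] — {base_plate, bracket, cover, flange, shaft}
6. gear@(0, -1, 0) [-x clear] — {base_plate, bracket, cover, flange, gear, shaft}
7. pin@(1, -1, 0) [+y clear] — {base_plate, bracket, cover, flange, gear, pin, shaft}
8. spacer@(0, -2, 0) [+x clear] — {base_plate, bracket, cover, flange, gear, pin, shaft, spacer}
9. bearing@(-1, -2, 0) [-z clear] — {base_plate, bearing, bracket, cover, flange, gear, pin, shaft, spacer}

flange; bracket; base_plate; cover; shaft; gear; pin; spacer; bearing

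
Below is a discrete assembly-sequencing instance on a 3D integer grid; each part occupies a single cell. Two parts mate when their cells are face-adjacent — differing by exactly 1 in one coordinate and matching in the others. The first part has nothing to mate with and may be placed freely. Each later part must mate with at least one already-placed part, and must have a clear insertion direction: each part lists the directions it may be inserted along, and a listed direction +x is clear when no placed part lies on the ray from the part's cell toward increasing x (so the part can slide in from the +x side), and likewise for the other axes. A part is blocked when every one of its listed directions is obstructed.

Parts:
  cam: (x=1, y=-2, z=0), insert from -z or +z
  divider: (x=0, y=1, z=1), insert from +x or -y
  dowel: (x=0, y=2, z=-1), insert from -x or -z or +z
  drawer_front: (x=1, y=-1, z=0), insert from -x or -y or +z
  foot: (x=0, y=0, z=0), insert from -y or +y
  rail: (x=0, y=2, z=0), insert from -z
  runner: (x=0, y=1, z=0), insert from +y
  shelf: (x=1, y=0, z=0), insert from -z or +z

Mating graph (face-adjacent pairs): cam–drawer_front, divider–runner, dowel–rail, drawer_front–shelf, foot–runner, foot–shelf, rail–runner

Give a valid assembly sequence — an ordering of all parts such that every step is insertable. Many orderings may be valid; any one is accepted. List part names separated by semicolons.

1. divider@(0, 1, 1) [+x clear] — {divider}
2. runner@(0, 1, 0) [+y clear] — {divider, runner}
3. rail@(0, 2, 0) [-z clear] — {divider, rail, runner}
4. dowel@(0, 2, -1) [-x clear] — {divider, dowel, rail, runner}
5. foot@(0, 0, 0) [-y clear] — {divider, dowel, foot, rail, runner}
6. shelf@(1, 0, 0) [-z clear] — {divider, dowel, foot, rail, runner, shelf}
7. drawer_front@(1, -1, 0) [-x clear] — {divider, dowel, drawer_front, foot, rail, runner, shelf}
8. cam@(1, -2, 0) [-z clear] — {cam, divider, dowel, drawer_front, foot, rail, runner, shelf}

divider; runner; rail; dowel; foot; shelf; drawer_front; cam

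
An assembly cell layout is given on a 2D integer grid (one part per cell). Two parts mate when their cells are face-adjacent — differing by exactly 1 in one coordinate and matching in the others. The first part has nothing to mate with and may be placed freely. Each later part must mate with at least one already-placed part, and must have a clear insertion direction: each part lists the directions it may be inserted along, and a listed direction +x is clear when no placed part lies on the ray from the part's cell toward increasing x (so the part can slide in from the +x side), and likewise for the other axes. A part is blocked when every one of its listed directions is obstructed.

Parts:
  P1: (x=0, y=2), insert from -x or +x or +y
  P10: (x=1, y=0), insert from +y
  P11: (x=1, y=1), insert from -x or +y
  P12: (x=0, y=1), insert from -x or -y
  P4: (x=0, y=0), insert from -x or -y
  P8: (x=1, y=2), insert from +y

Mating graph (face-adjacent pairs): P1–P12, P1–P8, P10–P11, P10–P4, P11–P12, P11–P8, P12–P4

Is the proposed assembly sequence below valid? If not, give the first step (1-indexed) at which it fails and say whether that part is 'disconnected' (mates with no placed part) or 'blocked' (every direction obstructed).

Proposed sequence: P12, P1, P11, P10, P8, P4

Invalid at step 4 (blocked)

1. P12@(0, 1) [-x clear] — {P12}
2. P1@(0, 2) [-x clear] — {P1, P12}
3. P11@(1, 1) [+y clear] — {P1, P11, P12}
4. P10@(1, 0) — +y all obstructed ⇒ blocked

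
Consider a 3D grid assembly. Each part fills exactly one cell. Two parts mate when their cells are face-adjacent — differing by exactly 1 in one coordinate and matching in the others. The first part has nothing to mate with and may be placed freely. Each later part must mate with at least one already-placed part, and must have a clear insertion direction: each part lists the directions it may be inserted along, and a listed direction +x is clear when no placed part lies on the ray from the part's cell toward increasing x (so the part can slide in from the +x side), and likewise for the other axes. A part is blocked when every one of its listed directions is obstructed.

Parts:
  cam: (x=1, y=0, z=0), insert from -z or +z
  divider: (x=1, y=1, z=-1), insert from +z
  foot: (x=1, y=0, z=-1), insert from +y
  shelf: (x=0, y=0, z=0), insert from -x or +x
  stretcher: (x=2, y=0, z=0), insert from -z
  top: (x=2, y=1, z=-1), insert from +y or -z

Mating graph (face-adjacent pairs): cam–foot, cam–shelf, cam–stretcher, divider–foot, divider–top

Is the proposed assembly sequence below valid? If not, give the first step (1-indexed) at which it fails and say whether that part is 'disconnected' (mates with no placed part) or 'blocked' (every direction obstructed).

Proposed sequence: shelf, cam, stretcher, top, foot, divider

1. shelf@(0, 0, 0) [-x clear] — {shelf}
2. cam@(1, 0, 0) [-z clear] — {cam, shelf}
3. stretcher@(2, 0, 0) [-z clear] — {cam, shelf, stretcher}
4. top@(2, 1, -1) — no placed neighbour ⇒ disconnected

Invalid at step 4 (disconnected)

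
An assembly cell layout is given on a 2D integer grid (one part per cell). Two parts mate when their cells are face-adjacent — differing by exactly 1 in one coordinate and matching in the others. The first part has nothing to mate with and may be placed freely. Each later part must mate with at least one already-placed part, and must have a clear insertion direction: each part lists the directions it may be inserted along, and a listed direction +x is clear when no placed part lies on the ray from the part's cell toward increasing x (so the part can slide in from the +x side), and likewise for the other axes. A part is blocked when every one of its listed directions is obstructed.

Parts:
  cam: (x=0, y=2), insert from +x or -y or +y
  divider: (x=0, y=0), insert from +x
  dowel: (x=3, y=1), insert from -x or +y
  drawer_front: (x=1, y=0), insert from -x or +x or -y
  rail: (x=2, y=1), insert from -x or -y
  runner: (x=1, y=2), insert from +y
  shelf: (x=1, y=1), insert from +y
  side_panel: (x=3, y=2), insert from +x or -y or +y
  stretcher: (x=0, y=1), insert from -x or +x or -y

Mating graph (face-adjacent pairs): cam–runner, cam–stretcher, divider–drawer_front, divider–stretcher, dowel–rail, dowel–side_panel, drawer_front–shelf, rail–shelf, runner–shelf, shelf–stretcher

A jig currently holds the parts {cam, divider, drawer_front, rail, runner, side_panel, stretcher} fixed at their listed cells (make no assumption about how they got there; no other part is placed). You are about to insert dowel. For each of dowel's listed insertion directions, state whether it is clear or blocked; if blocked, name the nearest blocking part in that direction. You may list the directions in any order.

-x: nearest on ray is rail@(2, 1) ⇒ blocked
+y: nearest on ray is side_panel@(3, 2) ⇒ blocked

+y: blocked by side_panel; -x: blocked by rail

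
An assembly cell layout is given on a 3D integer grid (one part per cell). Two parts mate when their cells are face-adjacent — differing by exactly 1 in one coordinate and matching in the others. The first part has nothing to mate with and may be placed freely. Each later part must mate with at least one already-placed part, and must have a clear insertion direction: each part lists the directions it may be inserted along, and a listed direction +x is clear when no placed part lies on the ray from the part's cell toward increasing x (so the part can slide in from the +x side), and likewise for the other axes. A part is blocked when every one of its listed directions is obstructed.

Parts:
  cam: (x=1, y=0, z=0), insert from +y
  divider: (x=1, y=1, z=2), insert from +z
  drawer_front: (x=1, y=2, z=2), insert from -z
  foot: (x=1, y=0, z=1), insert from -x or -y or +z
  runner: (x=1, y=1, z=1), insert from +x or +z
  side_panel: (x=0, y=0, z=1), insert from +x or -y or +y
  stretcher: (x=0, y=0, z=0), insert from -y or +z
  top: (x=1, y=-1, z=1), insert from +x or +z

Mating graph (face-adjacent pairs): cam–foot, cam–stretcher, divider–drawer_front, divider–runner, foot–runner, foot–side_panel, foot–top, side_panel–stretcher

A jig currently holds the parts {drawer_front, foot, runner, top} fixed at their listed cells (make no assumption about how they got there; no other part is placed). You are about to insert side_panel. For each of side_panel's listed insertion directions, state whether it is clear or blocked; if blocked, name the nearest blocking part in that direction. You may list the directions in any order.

+x: nearest on ray is foot@(1, 0, 1) ⇒ blocked
-y: ray from side_panel(0, 0, 1) has no placed part ⇒ clear
+y: ray from side_panel(0, 0, 1) has no placed part ⇒ clear

+x: blocked by foot; +y: clear; -y: clear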